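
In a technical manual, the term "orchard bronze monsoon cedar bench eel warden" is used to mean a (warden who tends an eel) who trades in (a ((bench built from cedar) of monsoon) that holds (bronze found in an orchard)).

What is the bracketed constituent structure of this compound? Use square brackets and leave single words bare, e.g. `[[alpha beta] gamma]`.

Whole compound: head "warden" (specifically "eel warden"), modifier "orchard bronze monsoon cedar bench".
Inside "orchard bronze monsoon cedar bench": head "bench" (specifically "monsoon cedar bench"), modifier "orchard bronze".
Inside "orchard bronze": head "bronze", modifier "orchard".
Inside "monsoon cedar bench": head "bench" (specifically "cedar bench"), modifier "monsoon".
Inside "cedar bench": head "bench", modifier "cedar".
Inside "eel warden": head "warden", modifier "eel".
Putting it together: [[[orchard bronze] [monsoon [cedar bench]]] [eel warden]].

[[[orchard bronze] [monsoon [cedar bench]]] [eel warden]]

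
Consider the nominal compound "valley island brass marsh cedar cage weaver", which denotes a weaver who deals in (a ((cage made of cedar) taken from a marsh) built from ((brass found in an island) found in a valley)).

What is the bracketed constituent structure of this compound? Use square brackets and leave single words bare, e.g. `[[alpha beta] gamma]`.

Whole compound: head "weaver", modifier "valley island brass marsh cedar cage".
"valley island brass marsh cedar cage" → head "cage" (specifically "marsh cedar cage"), modifier "valley island brass".
"valley island brass" → head "brass" (specifically "island brass"), modifier "valley".
"island brass" → head "brass", modifier "island".
"marsh cedar cage" → head "cage" (specifically "cedar cage"), modifier "marsh".
"cedar cage" → head "cage", modifier "cedar".
Assembled: [[[valley [island brass]] [marsh [cedar cage]]] weaver].

[[[valley [island brass]] [marsh [cedar cage]]] weaver]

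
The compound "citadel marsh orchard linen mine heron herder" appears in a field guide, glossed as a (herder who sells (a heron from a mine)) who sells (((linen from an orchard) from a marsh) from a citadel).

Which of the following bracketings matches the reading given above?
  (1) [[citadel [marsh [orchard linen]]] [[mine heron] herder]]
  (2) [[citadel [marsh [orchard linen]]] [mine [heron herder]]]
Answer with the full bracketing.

[[citadel [marsh [orchard linen]]] [[mine heron] herder]]

The paraphrase's head is the "herder" part ("mine heron herder"); its modifier is "citadel marsh orchard linen".
That top-level split, carried through the inner groups, gives [[citadel [marsh [orchard linen]]] [[mine heron] herder]].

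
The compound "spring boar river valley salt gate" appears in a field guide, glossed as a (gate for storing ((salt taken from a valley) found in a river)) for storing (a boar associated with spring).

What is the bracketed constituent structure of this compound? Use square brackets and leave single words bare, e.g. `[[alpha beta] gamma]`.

[[spring boar] [[river [valley salt]] gate]]

Overall it is a kind of gate (specifically "river valley salt gate"); the modifier is "spring boar".
"spring boar" → head "boar", modifier "spring".
"river valley salt gate" → head "gate", modifier "river valley salt".
"river valley salt" → head "salt" (specifically "valley salt"), modifier "river".
"valley salt" → head "salt", modifier "valley".
Putting it together: [[spring boar] [[river [valley salt]] gate]].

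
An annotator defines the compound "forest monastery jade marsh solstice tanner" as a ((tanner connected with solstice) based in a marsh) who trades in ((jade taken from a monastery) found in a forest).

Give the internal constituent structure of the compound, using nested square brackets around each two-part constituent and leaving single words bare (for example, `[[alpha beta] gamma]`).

Whole compound: head "tanner" (specifically "marsh solstice tanner"), modifier "forest monastery jade".
Inside "forest monastery jade": head "jade" (specifically "monastery jade"), modifier "forest".
Inside "monastery jade": head "jade", modifier "monastery".
Inside "marsh solstice tanner": head "tanner" (specifically "solstice tanner"), modifier "marsh".
Inside "solstice tanner": head "tanner", modifier "solstice".
Putting it together: [[forest [monastery jade]] [marsh [solstice tanner]]].

[[forest [monastery jade]] [marsh [solstice tanner]]]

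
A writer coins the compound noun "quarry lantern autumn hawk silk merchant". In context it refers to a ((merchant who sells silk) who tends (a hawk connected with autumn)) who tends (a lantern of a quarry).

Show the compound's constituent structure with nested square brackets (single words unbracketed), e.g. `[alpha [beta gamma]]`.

[[quarry lantern] [[autumn hawk] [silk merchant]]]

At the top level: head "merchant" (specifically "autumn hawk silk merchant"); modifier "quarry lantern".
Within "quarry lantern", the head is "lantern" and the modifier is "quarry".
Within "autumn hawk silk merchant", the head is "merchant" (specifically "silk merchant") and the modifier is "autumn hawk".
Within "autumn hawk", the head is "hawk" and the modifier is "autumn".
Within "silk merchant", the head is "merchant" and the modifier is "silk".
Putting it together: [[quarry lantern] [[autumn hawk] [silk merchant]]].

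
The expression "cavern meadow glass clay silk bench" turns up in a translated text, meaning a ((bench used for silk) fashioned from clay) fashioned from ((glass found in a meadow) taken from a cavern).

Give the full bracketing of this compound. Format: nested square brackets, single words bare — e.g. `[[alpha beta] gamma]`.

At the top level: head "bench" (specifically "clay silk bench"); modifier "cavern meadow glass".
"cavern meadow glass" → head "glass" (specifically "meadow glass"), modifier "cavern".
"meadow glass" → head "glass", modifier "meadow".
"clay silk bench" → head "bench" (specifically "silk bench"), modifier "clay".
"silk bench" → head "bench", modifier "silk".
So the structure is [[cavern [meadow glass]] [clay [silk bench]]].

[[cavern [meadow glass]] [clay [silk bench]]]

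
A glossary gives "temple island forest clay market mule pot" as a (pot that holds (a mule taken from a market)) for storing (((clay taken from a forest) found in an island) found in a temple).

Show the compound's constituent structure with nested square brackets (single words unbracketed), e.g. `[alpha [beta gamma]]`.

Whole compound: head "pot" (specifically "market mule pot"), modifier "temple island forest clay".
"temple island forest clay" → head "clay" (specifically "island forest clay"), modifier "temple".
"island forest clay" → head "clay" (specifically "forest clay"), modifier "island".
"forest clay" → head "clay", modifier "forest".
"market mule pot" → head "pot", modifier "market mule".
"market mule" → head "mule", modifier "market".
Assembled: [[temple [island [forest clay]]] [[market mule] pot]].

[[temple [island [forest clay]]] [[market mule] pot]]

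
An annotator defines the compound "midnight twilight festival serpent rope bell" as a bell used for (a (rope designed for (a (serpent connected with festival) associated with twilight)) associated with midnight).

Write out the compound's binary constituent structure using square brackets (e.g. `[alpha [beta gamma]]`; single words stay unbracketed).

Overall it is a kind of bell; the modifier is "midnight twilight festival serpent rope".
"midnight twilight festival serpent rope" → head "rope" (specifically "twilight festival serpent rope"), modifier "midnight".
"twilight festival serpent rope" → head "rope", modifier "twilight festival serpent".
"twilight festival serpent" → head "serpent" (specifically "festival serpent"), modifier "twilight".
"festival serpent" → head "serpent", modifier "festival".
Assembled: [[midnight [[twilight [festival serpent]] rope]] bell].

[[midnight [[twilight [festival serpent]] rope]] bell]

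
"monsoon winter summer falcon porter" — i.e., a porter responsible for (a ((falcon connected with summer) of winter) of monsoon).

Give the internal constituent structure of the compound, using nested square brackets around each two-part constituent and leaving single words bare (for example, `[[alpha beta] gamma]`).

Whole compound: head "porter", modifier "monsoon winter summer falcon".
Within "monsoon winter summer falcon", the head is "falcon" (specifically "winter summer falcon") and the modifier is "monsoon".
Within "winter summer falcon", the head is "falcon" (specifically "summer falcon") and the modifier is "winter".
Within "summer falcon", the head is "falcon" and the modifier is "summer".
So the structure is [[monsoon [winter [summer falcon]]] porter].

[[monsoon [winter [summer falcon]]] porter]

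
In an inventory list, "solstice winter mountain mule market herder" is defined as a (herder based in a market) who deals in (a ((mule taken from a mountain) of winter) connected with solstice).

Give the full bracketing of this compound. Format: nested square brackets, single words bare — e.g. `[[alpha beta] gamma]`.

The outermost head in the paraphrase is "herder" (specifically "market herder"), modified by "solstice winter mountain mule".
"solstice winter mountain mule" → head "mule" (specifically "winter mountain mule"), modifier "solstice".
"winter mountain mule" → head "mule" (specifically "mountain mule"), modifier "winter".
"mountain mule" → head "mule", modifier "mountain".
"market herder" → head "herder", modifier "market".
So the structure is [[solstice [winter [mountain mule]]] [market herder]].

[[solstice [winter [mountain mule]]] [market herder]]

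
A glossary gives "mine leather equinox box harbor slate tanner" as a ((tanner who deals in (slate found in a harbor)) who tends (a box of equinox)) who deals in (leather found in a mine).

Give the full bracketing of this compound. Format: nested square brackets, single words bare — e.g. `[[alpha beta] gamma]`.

[[mine leather] [[equinox box] [[harbor slate] tanner]]]

The outermost head in the paraphrase is "tanner" (specifically "equinox box harbor slate tanner"), modified by "mine leather".
"mine leather" → head "leather", modifier "mine".
"equinox box harbor slate tanner" → head "tanner" (specifically "harbor slate tanner"), modifier "equinox box".
"equinox box" → head "box", modifier "equinox".
"harbor slate tanner" → head "tanner", modifier "harbor slate".
"harbor slate" → head "slate", modifier "harbor".
Putting it together: [[mine leather] [[equinox box] [[harbor slate] tanner]]].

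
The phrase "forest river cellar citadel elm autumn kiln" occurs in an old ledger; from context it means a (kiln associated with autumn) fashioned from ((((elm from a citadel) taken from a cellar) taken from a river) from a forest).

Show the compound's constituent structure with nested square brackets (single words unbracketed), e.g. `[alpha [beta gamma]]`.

[[forest [river [cellar [citadel elm]]]] [autumn kiln]]

At the top level: head "kiln" (specifically "autumn kiln"); modifier "forest river cellar citadel elm".
"forest river cellar citadel elm" → head "elm" (specifically "river cellar citadel elm"), modifier "forest".
"river cellar citadel elm" → head "elm" (specifically "cellar citadel elm"), modifier "river".
"cellar citadel elm" → head "elm" (specifically "citadel elm"), modifier "cellar".
"citadel elm" → head "elm", modifier "citadel".
"autumn kiln" → head "kiln", modifier "autumn".
Putting it together: [[forest [river [cellar [citadel elm]]]] [autumn kiln]].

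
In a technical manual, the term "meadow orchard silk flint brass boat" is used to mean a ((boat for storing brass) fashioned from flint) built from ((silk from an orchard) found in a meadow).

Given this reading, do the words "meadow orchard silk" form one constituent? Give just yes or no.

yes

The paraphrase groups the words so that "meadow orchard silk" is one unit: it corresponds to a single parenthesized sub-phrase.
The full structure is [[meadow [orchard silk]] [flint [brass boat]]], in which [meadow orchard silk] is a constituent.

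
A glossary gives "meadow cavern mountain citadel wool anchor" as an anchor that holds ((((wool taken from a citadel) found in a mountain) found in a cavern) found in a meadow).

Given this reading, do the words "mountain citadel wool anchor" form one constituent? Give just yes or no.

no

The top-level split is [meadow cavern mountain citadel wool] [anchor]; the full structure is [[meadow [cavern [mountain [citadel wool]]]] anchor].
"mountain citadel wool anchor" straddles a constituent boundary, so it is not a single unit.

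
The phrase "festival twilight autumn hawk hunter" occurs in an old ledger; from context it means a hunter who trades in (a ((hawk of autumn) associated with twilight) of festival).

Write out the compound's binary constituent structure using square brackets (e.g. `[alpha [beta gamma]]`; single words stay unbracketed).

[[festival [twilight [autumn hawk]]] hunter]

At the top level: head "hunter"; modifier "festival twilight autumn hawk".
Inside "festival twilight autumn hawk": head "hawk" (specifically "twilight autumn hawk"), modifier "festival".
Inside "twilight autumn hawk": head "hawk" (specifically "autumn hawk"), modifier "twilight".
Inside "autumn hawk": head "hawk", modifier "autumn".
Putting it together: [[festival [twilight [autumn hawk]]] hunter].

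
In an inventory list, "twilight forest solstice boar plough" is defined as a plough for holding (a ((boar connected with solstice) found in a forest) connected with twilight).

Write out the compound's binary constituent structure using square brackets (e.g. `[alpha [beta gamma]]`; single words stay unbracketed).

[[twilight [forest [solstice boar]]] plough]

At the top level: head "plough"; modifier "twilight forest solstice boar".
"twilight forest solstice boar" → head "boar" (specifically "forest solstice boar"), modifier "twilight".
"forest solstice boar" → head "boar" (specifically "solstice boar"), modifier "forest".
"solstice boar" → head "boar", modifier "solstice".
Putting it together: [[twilight [forest [solstice boar]]] plough].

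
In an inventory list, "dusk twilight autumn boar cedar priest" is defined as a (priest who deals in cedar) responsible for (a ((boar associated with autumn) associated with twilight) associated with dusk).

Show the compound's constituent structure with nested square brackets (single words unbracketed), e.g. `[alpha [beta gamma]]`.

Whole compound: head "priest" (specifically "cedar priest"), modifier "dusk twilight autumn boar".
Inside "dusk twilight autumn boar": head "boar" (specifically "twilight autumn boar"), modifier "dusk".
Inside "twilight autumn boar": head "boar" (specifically "autumn boar"), modifier "twilight".
Inside "autumn boar": head "boar", modifier "autumn".
Inside "cedar priest": head "priest", modifier "cedar".
So the structure is [[dusk [twilight [autumn boar]]] [cedar priest]].

[[dusk [twilight [autumn boar]]] [cedar priest]]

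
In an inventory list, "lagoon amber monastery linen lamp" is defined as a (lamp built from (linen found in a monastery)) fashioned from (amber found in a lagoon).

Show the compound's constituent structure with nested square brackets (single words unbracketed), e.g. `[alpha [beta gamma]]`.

[[lagoon amber] [[monastery linen] lamp]]

Whole compound: head "lamp" (specifically "monastery linen lamp"), modifier "lagoon amber".
Within "lagoon amber", the head is "amber" and the modifier is "lagoon".
Within "monastery linen lamp", the head is "lamp" and the modifier is "monastery linen".
Within "monastery linen", the head is "linen" and the modifier is "monastery".
Assembled: [[lagoon amber] [[monastery linen] lamp]].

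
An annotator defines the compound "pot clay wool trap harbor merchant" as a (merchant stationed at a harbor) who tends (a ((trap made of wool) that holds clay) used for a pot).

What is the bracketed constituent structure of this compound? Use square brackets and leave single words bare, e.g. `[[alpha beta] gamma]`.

Overall it is a kind of merchant (specifically "harbor merchant"); the modifier is "pot clay wool trap".
Inside "pot clay wool trap": head "trap" (specifically "clay wool trap"), modifier "pot".
Inside "clay wool trap": head "trap" (specifically "wool trap"), modifier "clay".
Inside "wool trap": head "trap", modifier "wool".
Inside "harbor merchant": head "merchant", modifier "harbor".
So the structure is [[pot [clay [wool trap]]] [harbor merchant]].

[[pot [clay [wool trap]]] [harbor merchant]]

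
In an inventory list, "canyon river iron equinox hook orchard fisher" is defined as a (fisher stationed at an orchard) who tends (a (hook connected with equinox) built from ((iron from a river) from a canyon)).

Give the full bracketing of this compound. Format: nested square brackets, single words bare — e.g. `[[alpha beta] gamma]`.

At the top level: head "fisher" (specifically "orchard fisher"); modifier "canyon river iron equinox hook".
Within "canyon river iron equinox hook", the head is "hook" (specifically "equinox hook") and the modifier is "canyon river iron".
Within "canyon river iron", the head is "iron" (specifically "river iron") and the modifier is "canyon".
Within "river iron", the head is "iron" and the modifier is "river".
Within "equinox hook", the head is "hook" and the modifier is "equinox".
Within "orchard fisher", the head is "fisher" and the modifier is "orchard".
Assembled: [[[canyon [river iron]] [equinox hook]] [orchard fisher]].

[[[canyon [river iron]] [equinox hook]] [orchard fisher]]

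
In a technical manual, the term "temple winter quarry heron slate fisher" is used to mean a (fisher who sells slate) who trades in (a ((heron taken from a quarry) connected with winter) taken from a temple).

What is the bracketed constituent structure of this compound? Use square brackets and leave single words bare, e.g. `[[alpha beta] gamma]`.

The outermost head in the paraphrase is "fisher" (specifically "slate fisher"), modified by "temple winter quarry heron".
Inside "temple winter quarry heron": head "heron" (specifically "winter quarry heron"), modifier "temple".
Inside "winter quarry heron": head "heron" (specifically "quarry heron"), modifier "winter".
Inside "quarry heron": head "heron", modifier "quarry".
Inside "slate fisher": head "fisher", modifier "slate".
Putting it together: [[temple [winter [quarry heron]]] [slate fisher]].

[[temple [winter [quarry heron]]] [slate fisher]]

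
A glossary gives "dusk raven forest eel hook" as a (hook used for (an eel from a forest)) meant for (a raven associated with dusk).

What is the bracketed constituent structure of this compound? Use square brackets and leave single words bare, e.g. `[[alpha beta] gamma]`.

At the top level: head "hook" (specifically "forest eel hook"); modifier "dusk raven".
"dusk raven" → head "raven", modifier "dusk".
"forest eel hook" → head "hook", modifier "forest eel".
"forest eel" → head "eel", modifier "forest".
Assembled: [[dusk raven] [[forest eel] hook]].

[[dusk raven] [[forest eel] hook]]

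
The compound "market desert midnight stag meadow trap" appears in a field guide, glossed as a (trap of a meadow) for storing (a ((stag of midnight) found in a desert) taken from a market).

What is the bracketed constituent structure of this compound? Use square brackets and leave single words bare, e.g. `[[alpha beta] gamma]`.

[[market [desert [midnight stag]]] [meadow trap]]

The outermost head in the paraphrase is "trap" (specifically "meadow trap"), modified by "market desert midnight stag".
Within "market desert midnight stag", the head is "stag" (specifically "desert midnight stag") and the modifier is "market".
Within "desert midnight stag", the head is "stag" (specifically "midnight stag") and the modifier is "desert".
Within "midnight stag", the head is "stag" and the modifier is "midnight".
Within "meadow trap", the head is "trap" and the modifier is "meadow".
Assembled: [[market [desert [midnight stag]]] [meadow trap]].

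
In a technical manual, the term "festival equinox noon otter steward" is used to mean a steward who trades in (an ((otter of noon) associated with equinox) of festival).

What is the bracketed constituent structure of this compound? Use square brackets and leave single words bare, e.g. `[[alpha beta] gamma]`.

[[festival [equinox [noon otter]]] steward]

Overall it is a kind of steward; the modifier is "festival equinox noon otter".
Within "festival equinox noon otter", the head is "otter" (specifically "equinox noon otter") and the modifier is "festival".
Within "equinox noon otter", the head is "otter" (specifically "noon otter") and the modifier is "equinox".
Within "noon otter", the head is "otter" and the modifier is "noon".
So the structure is [[festival [equinox [noon otter]]] steward].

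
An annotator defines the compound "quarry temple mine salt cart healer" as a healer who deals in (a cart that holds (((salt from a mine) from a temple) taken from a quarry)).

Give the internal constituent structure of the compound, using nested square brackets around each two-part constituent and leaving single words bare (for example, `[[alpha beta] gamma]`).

[[[quarry [temple [mine salt]]] cart] healer]

Overall it is a kind of healer; the modifier is "quarry temple mine salt cart".
"quarry temple mine salt cart" → head "cart", modifier "quarry temple mine salt".
"quarry temple mine salt" → head "salt" (specifically "temple mine salt"), modifier "quarry".
"temple mine salt" → head "salt" (specifically "mine salt"), modifier "temple".
"mine salt" → head "salt", modifier "mine".
Putting it together: [[[quarry [temple [mine salt]]] cart] healer].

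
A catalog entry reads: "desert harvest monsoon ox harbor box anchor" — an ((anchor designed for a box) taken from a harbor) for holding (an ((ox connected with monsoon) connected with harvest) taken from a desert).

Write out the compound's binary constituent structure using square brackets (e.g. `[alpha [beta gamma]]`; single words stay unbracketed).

[[desert [harvest [monsoon ox]]] [harbor [box anchor]]]

Whole compound: head "anchor" (specifically "harbor box anchor"), modifier "desert harvest monsoon ox".
Inside "desert harvest monsoon ox": head "ox" (specifically "harvest monsoon ox"), modifier "desert".
Inside "harvest monsoon ox": head "ox" (specifically "monsoon ox"), modifier "harvest".
Inside "monsoon ox": head "ox", modifier "monsoon".
Inside "harbor box anchor": head "anchor" (specifically "box anchor"), modifier "harbor".
Inside "box anchor": head "anchor", modifier "box".
Putting it together: [[desert [harvest [monsoon ox]]] [harbor [box anchor]]].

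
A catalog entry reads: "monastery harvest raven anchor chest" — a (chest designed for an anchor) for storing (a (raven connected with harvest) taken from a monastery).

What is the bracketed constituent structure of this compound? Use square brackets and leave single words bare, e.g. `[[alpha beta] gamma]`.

[[monastery [harvest raven]] [anchor chest]]

The outermost head in the paraphrase is "chest" (specifically "anchor chest"), modified by "monastery harvest raven".
Inside "monastery harvest raven": head "raven" (specifically "harvest raven"), modifier "monastery".
Inside "harvest raven": head "raven", modifier "harvest".
Inside "anchor chest": head "chest", modifier "anchor".
So the structure is [[monastery [harvest raven]] [anchor chest]].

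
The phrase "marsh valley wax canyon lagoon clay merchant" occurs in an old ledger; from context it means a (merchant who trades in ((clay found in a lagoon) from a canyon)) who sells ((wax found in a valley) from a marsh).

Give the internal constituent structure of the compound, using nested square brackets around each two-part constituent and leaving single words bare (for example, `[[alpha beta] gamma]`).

Whole compound: head "merchant" (specifically "canyon lagoon clay merchant"), modifier "marsh valley wax".
Within "marsh valley wax", the head is "wax" (specifically "valley wax") and the modifier is "marsh".
Within "valley wax", the head is "wax" and the modifier is "valley".
Within "canyon lagoon clay merchant", the head is "merchant" and the modifier is "canyon lagoon clay".
Within "canyon lagoon clay", the head is "clay" (specifically "lagoon clay") and the modifier is "canyon".
Within "lagoon clay", the head is "clay" and the modifier is "lagoon".
Assembled: [[marsh [valley wax]] [[canyon [lagoon clay]] merchant]].

[[marsh [valley wax]] [[canyon [lagoon clay]] merchant]]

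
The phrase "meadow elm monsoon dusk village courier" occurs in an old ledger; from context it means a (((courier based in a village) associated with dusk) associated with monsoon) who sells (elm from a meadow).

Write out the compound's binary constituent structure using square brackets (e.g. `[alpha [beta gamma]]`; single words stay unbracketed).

[[meadow elm] [monsoon [dusk [village courier]]]]

Whole compound: head "courier" (specifically "monsoon dusk village courier"), modifier "meadow elm".
Inside "meadow elm": head "elm", modifier "meadow".
Inside "monsoon dusk village courier": head "courier" (specifically "dusk village courier"), modifier "monsoon".
Inside "dusk village courier": head "courier" (specifically "village courier"), modifier "dusk".
Inside "village courier": head "courier", modifier "village".
So the structure is [[meadow elm] [monsoon [dusk [village courier]]]].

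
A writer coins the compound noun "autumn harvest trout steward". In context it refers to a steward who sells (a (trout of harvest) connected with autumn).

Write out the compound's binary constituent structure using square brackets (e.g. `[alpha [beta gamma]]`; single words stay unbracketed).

[[autumn [harvest trout]] steward]

Whole compound: head "steward", modifier "autumn harvest trout".
"autumn harvest trout" → head "trout" (specifically "harvest trout"), modifier "autumn".
"harvest trout" → head "trout", modifier "harvest".
Assembled: [[autumn [harvest trout]] steward].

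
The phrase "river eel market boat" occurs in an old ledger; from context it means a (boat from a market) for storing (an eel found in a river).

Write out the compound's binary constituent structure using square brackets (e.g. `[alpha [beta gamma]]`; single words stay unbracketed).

Whole compound: head "boat" (specifically "market boat"), modifier "river eel".
"river eel" → head "eel", modifier "river".
"market boat" → head "boat", modifier "market".
Assembled: [[river eel] [market boat]].

[[river eel] [market boat]]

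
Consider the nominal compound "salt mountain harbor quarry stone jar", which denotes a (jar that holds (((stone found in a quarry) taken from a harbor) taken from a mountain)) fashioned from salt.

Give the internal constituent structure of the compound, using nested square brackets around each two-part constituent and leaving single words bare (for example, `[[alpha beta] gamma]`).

[salt [[mountain [harbor [quarry stone]]] jar]]

Whole compound: head "jar" (specifically "mountain harbor quarry stone jar"), modifier "salt".
"mountain harbor quarry stone jar" → head "jar", modifier "mountain harbor quarry stone".
"mountain harbor quarry stone" → head "stone" (specifically "harbor quarry stone"), modifier "mountain".
"harbor quarry stone" → head "stone" (specifically "quarry stone"), modifier "harbor".
"quarry stone" → head "stone", modifier "quarry".
Assembled: [salt [[mountain [harbor [quarry stone]]] jar]].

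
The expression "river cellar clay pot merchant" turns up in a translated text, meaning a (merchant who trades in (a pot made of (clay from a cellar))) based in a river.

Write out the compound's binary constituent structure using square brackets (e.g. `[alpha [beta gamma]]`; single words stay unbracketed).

At the top level: head "merchant" (specifically "cellar clay pot merchant"); modifier "river".
Within "cellar clay pot merchant", the head is "merchant" and the modifier is "cellar clay pot".
Within "cellar clay pot", the head is "pot" and the modifier is "cellar clay".
Within "cellar clay", the head is "clay" and the modifier is "cellar".
Putting it together: [river [[[cellar clay] pot] merchant]].

[river [[[cellar clay] pot] merchant]]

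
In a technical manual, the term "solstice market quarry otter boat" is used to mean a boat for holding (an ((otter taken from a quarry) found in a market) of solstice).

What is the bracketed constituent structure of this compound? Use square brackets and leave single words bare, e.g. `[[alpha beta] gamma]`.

The outermost head in the paraphrase is "boat", modified by "solstice market quarry otter".
Within "solstice market quarry otter", the head is "otter" (specifically "market quarry otter") and the modifier is "solstice".
Within "market quarry otter", the head is "otter" (specifically "quarry otter") and the modifier is "market".
Within "quarry otter", the head is "otter" and the modifier is "quarry".
Putting it together: [[solstice [market [quarry otter]]] boat].

[[solstice [market [quarry otter]]] boat]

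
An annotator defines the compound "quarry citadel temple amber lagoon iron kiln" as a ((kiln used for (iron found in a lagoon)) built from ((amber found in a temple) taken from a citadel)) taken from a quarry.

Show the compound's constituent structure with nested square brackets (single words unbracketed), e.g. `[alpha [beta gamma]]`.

Whole compound: head "kiln" (specifically "citadel temple amber lagoon iron kiln"), modifier "quarry".
Inside "citadel temple amber lagoon iron kiln": head "kiln" (specifically "lagoon iron kiln"), modifier "citadel temple amber".
Inside "citadel temple amber": head "amber" (specifically "temple amber"), modifier "citadel".
Inside "temple amber": head "amber", modifier "temple".
Inside "lagoon iron kiln": head "kiln", modifier "lagoon iron".
Inside "lagoon iron": head "iron", modifier "lagoon".
Assembled: [quarry [[citadel [temple amber]] [[lagoon iron] kiln]]].

[quarry [[citadel [temple amber]] [[lagoon iron] kiln]]]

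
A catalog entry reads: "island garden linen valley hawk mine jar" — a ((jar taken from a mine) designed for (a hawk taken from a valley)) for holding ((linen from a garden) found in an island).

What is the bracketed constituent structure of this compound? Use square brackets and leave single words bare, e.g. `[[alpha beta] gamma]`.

[[island [garden linen]] [[valley hawk] [mine jar]]]

Whole compound: head "jar" (specifically "valley hawk mine jar"), modifier "island garden linen".
Within "island garden linen", the head is "linen" (specifically "garden linen") and the modifier is "island".
Within "garden linen", the head is "linen" and the modifier is "garden".
Within "valley hawk mine jar", the head is "jar" (specifically "mine jar") and the modifier is "valley hawk".
Within "valley hawk", the head is "hawk" and the modifier is "valley".
Within "mine jar", the head is "jar" and the modifier is "mine".
So the structure is [[island [garden linen]] [[valley hawk] [mine jar]]].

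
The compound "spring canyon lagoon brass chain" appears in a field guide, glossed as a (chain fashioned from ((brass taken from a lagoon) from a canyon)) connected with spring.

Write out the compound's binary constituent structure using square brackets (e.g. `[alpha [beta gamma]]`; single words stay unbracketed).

[spring [[canyon [lagoon brass]] chain]]

At the top level: head "chain" (specifically "canyon lagoon brass chain"); modifier "spring".
"canyon lagoon brass chain" → head "chain", modifier "canyon lagoon brass".
"canyon lagoon brass" → head "brass" (specifically "lagoon brass"), modifier "canyon".
"lagoon brass" → head "brass", modifier "lagoon".
Assembled: [spring [[canyon [lagoon brass]] chain]].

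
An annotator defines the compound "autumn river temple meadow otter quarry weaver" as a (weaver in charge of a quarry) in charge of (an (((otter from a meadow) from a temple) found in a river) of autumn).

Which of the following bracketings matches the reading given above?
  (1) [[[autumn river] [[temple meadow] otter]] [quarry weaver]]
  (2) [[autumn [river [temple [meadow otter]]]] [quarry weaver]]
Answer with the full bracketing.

The paraphrase's head is the "weaver" part ("quarry weaver"); its modifier is "autumn river temple meadow otter".
That top-level split, carried through the inner groups, gives [[autumn [river [temple [meadow otter]]]] [quarry weaver]].

[[autumn [river [temple [meadow otter]]]] [quarry weaver]]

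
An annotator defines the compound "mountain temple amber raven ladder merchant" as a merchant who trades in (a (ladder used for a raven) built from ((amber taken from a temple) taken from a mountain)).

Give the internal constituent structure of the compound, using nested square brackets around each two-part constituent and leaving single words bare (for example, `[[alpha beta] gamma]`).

[[[mountain [temple amber]] [raven ladder]] merchant]

Whole compound: head "merchant", modifier "mountain temple amber raven ladder".
Within "mountain temple amber raven ladder", the head is "ladder" (specifically "raven ladder") and the modifier is "mountain temple amber".
Within "mountain temple amber", the head is "amber" (specifically "temple amber") and the modifier is "mountain".
Within "temple amber", the head is "amber" and the modifier is "temple".
Within "raven ladder", the head is "ladder" and the modifier is "raven".
So the structure is [[[mountain [temple amber]] [raven ladder]] merchant].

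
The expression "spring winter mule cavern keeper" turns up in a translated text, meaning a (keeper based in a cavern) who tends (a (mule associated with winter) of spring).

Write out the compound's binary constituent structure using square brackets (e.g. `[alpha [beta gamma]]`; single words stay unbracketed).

[[spring [winter mule]] [cavern keeper]]

Whole compound: head "keeper" (specifically "cavern keeper"), modifier "spring winter mule".
Inside "spring winter mule": head "mule" (specifically "winter mule"), modifier "spring".
Inside "winter mule": head "mule", modifier "winter".
Inside "cavern keeper": head "keeper", modifier "cavern".
Assembled: [[spring [winter mule]] [cavern keeper]].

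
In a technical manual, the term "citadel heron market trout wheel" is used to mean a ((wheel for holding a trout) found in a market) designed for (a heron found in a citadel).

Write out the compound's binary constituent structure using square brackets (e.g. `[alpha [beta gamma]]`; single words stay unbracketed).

The outermost head in the paraphrase is "wheel" (specifically "market trout wheel"), modified by "citadel heron".
Within "citadel heron", the head is "heron" and the modifier is "citadel".
Within "market trout wheel", the head is "wheel" (specifically "trout wheel") and the modifier is "market".
Within "trout wheel", the head is "wheel" and the modifier is "trout".
Assembled: [[citadel heron] [market [trout wheel]]].

[[citadel heron] [market [trout wheel]]]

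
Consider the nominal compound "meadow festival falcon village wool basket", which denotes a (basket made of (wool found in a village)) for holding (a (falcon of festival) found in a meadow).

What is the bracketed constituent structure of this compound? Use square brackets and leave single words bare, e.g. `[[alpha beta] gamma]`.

[[meadow [festival falcon]] [[village wool] basket]]

The outermost head in the paraphrase is "basket" (specifically "village wool basket"), modified by "meadow festival falcon".
"meadow festival falcon" → head "falcon" (specifically "festival falcon"), modifier "meadow".
"festival falcon" → head "falcon", modifier "festival".
"village wool basket" → head "basket", modifier "village wool".
"village wool" → head "wool", modifier "village".
So the structure is [[meadow [festival falcon]] [[village wool] basket]].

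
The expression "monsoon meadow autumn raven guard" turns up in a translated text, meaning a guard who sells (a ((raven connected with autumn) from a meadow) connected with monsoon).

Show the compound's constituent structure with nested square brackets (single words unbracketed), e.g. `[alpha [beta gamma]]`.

Overall it is a kind of guard; the modifier is "monsoon meadow autumn raven".
"monsoon meadow autumn raven" → head "raven" (specifically "meadow autumn raven"), modifier "monsoon".
"meadow autumn raven" → head "raven" (specifically "autumn raven"), modifier "meadow".
"autumn raven" → head "raven", modifier "autumn".
So the structure is [[monsoon [meadow [autumn raven]]] guard].

[[monsoon [meadow [autumn raven]]] guard]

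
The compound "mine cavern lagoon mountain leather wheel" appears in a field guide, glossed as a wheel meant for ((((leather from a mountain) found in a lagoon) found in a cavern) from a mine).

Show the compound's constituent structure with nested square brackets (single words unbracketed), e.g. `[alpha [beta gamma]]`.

[[mine [cavern [lagoon [mountain leather]]]] wheel]

The outermost head in the paraphrase is "wheel", modified by "mine cavern lagoon mountain leather".
"mine cavern lagoon mountain leather" → head "leather" (specifically "cavern lagoon mountain leather"), modifier "mine".
"cavern lagoon mountain leather" → head "leather" (specifically "lagoon mountain leather"), modifier "cavern".
"lagoon mountain leather" → head "leather" (specifically "mountain leather"), modifier "lagoon".
"mountain leather" → head "leather", modifier "mountain".
Putting it together: [[mine [cavern [lagoon [mountain leather]]]] wheel].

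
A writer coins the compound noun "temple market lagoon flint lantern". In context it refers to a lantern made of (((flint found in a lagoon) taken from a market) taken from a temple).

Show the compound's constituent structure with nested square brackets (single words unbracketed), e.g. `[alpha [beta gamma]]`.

At the top level: head "lantern"; modifier "temple market lagoon flint".
"temple market lagoon flint" → head "flint" (specifically "market lagoon flint"), modifier "temple".
"market lagoon flint" → head "flint" (specifically "lagoon flint"), modifier "market".
"lagoon flint" → head "flint", modifier "lagoon".
Assembled: [[temple [market [lagoon flint]]] lantern].

[[temple [market [lagoon flint]]] lantern]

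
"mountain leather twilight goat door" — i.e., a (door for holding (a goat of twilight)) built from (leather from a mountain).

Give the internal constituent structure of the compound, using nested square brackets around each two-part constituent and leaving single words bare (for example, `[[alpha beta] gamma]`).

[[mountain leather] [[twilight goat] door]]

The outermost head in the paraphrase is "door" (specifically "twilight goat door"), modified by "mountain leather".
"mountain leather" → head "leather", modifier "mountain".
"twilight goat door" → head "door", modifier "twilight goat".
"twilight goat" → head "goat", modifier "twilight".
Putting it together: [[mountain leather] [[twilight goat] door]].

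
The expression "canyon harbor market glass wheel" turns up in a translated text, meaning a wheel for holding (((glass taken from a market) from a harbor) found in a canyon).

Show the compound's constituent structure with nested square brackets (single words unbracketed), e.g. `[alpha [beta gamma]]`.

The outermost head in the paraphrase is "wheel", modified by "canyon harbor market glass".
Within "canyon harbor market glass", the head is "glass" (specifically "harbor market glass") and the modifier is "canyon".
Within "harbor market glass", the head is "glass" (specifically "market glass") and the modifier is "harbor".
Within "market glass", the head is "glass" and the modifier is "market".
Putting it together: [[canyon [harbor [market glass]]] wheel].

[[canyon [harbor [market glass]]] wheel]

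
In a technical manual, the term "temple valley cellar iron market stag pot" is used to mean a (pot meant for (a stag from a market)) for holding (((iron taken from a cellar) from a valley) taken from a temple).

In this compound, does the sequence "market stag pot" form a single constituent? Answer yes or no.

yes

The paraphrase groups the words so that "market stag pot" is one unit: it corresponds to a single parenthesized sub-phrase.
The full structure is [[temple [valley [cellar iron]]] [[market stag] pot]], in which [market stag pot] is a constituent.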